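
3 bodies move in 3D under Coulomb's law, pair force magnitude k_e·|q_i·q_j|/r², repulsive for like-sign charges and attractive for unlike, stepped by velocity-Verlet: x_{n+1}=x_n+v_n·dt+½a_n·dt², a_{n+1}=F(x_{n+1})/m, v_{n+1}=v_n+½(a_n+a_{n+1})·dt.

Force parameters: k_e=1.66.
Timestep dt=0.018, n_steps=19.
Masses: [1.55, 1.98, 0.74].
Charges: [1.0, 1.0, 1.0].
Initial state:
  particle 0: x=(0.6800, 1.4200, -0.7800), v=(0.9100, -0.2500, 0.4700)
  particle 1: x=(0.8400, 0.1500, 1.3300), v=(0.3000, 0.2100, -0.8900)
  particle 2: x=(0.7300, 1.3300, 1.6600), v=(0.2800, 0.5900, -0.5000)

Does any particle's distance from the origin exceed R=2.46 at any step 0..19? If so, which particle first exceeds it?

no

step 0: x0=(0.6800, 1.4200, -0.7800) x1=(0.8400, 0.1500, 1.3300) x2=(0.7300, 1.3300, 1.6600)
step 1: x0=(0.6964, 1.4155, -0.7716) x1=(0.8454, 0.1537, 1.3140) x2=(0.7350, 1.3408, 1.6511)
step 2: x0=(0.7128, 1.4111, -0.7633) x1=(0.8508, 0.1572, 1.2979) x2=(0.7400, 1.3521, 1.6425)
step 3: x0=(0.7291, 1.4066, -0.7551) x1=(0.8563, 0.1605, 1.2819) x2=(0.7449, 1.3639, 1.6341)
step 4: x0=(0.7455, 1.4023, -0.7470) x1=(0.8617, 0.1636, 1.2658) x2=(0.7498, 1.3761, 1.6260)
step 5: x0=(0.7618, 1.3979, -0.7391) x1=(0.8672, 0.1665, 1.2498) x2=(0.7547, 1.3887, 1.6182)
step 6: x0=(0.7782, 1.3936, -0.7312) x1=(0.8727, 0.1692, 1.2337) x2=(0.7595, 1.4017, 1.6106)
step 7: x0=(0.7946, 1.3893, -0.7235) x1=(0.8782, 0.1718, 1.2177) x2=(0.7643, 1.4151, 1.6032)
step 8: x0=(0.8109, 1.3850, -0.7159) x1=(0.8838, 0.1742, 1.2016) x2=(0.7690, 1.4290, 1.5962)
step 9: x0=(0.8273, 1.3808, -0.7084) x1=(0.8893, 0.1764, 1.1855) x2=(0.7738, 1.4432, 1.5893)
step 10: x0=(0.8436, 1.3766, -0.7011) x1=(0.8949, 0.1784, 1.1694) x2=(0.7784, 1.4579, 1.5828)
step 11: x0=(0.8600, 1.3725, -0.6938) x1=(0.9004, 0.1803, 1.1534) x2=(0.7830, 1.4729, 1.5765)
step 12: x0=(0.8763, 1.3684, -0.6867) x1=(0.9060, 0.1820, 1.1373) x2=(0.7876, 1.4883, 1.5704)
step 13: x0=(0.8927, 1.3643, -0.6797) x1=(0.9116, 0.1835, 1.1212) x2=(0.7922, 1.5041, 1.5647)
step 14: x0=(0.9091, 1.3603, -0.6729) x1=(0.9172, 0.1848, 1.1052) x2=(0.7967, 1.5202, 1.5592)
step 15: x0=(0.9254, 1.3563, -0.6662) x1=(0.9229, 0.1860, 1.0891) x2=(0.8012, 1.5367, 1.5539)
step 16: x0=(0.9418, 1.3523, -0.6596) x1=(0.9285, 0.1871, 1.0731) x2=(0.8056, 1.5535, 1.5489)
step 17: x0=(0.9582, 1.3484, -0.6531) x1=(0.9342, 0.1880, 1.0570) x2=(0.8100, 1.5706, 1.5442)
step 18: x0=(0.9745, 1.3445, -0.6468) x1=(0.9398, 0.1887, 1.0410) x2=(0.8144, 1.5881, 1.5397)
step 19: x0=(0.9909, 1.3406, -0.6407) x1=(0.9455, 0.1893, 1.0250) x2=(0.8187, 1.6059, 1.5355)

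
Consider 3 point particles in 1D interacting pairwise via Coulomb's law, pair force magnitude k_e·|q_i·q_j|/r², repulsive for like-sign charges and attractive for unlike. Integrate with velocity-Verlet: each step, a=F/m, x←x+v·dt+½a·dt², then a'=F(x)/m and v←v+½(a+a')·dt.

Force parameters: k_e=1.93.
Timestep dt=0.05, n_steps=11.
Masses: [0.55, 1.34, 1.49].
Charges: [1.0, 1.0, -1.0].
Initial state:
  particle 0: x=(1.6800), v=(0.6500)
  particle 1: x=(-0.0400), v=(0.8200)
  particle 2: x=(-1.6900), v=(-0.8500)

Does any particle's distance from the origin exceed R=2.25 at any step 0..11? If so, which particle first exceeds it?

no

step 0: x0=(1.6800) x1=(-0.0400) x2=(-1.6900)
step 1: x0=(1.7136) x1=(-0.0003) x2=(-1.7318)
step 2: x0=(1.7494) x1=(0.0370) x2=(-1.7722)
step 3: x0=(1.7876) x1=(0.0720) x2=(-1.8113)
step 4: x0=(1.8280) x1=(0.1047) x2=(-1.8493)
step 5: x0=(1.8707) x1=(0.1353) x2=(-1.8862)
step 6: x0=(1.9158) x1=(0.1638) x2=(-1.9221)
step 7: x0=(1.9631) x1=(0.1903) x2=(-1.9570)
step 8: x0=(2.0126) x1=(0.2149) x2=(-1.9911)
step 9: x0=(2.0642) x1=(0.2376) x2=(-2.0242)
step 10: x0=(2.1180) x1=(0.2586) x2=(-2.0565)
step 11: x0=(2.1739) x1=(0.2778) x2=(-2.0880)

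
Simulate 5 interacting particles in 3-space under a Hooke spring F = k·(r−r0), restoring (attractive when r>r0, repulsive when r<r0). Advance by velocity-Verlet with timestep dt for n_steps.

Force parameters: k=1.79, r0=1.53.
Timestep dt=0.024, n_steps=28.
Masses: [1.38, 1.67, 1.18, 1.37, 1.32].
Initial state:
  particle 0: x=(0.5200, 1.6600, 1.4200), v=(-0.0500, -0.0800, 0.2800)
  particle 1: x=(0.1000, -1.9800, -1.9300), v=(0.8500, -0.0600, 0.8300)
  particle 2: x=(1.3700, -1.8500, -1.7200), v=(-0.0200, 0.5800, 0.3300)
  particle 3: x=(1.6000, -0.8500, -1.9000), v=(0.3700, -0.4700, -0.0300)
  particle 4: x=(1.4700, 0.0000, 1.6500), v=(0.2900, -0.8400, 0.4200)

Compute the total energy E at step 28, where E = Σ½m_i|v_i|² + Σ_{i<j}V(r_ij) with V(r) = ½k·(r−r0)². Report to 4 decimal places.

step 0: x0=(0.5200, 1.6600, 1.4200) x1=(0.1000, -1.9800, -1.9300) x2=(1.3700, -1.8500, -1.7200) x3=(1.6000, -0.8500, -1.9000) x4=(1.4700, 0.0000, 1.6500)
step 1: x0=(0.5192, 1.6555, 1.4243) x1=(0.1208, -1.9802, -1.9087) x2=(1.3693, -1.8347, -1.7102) x3=(1.6085, -0.8604, -1.8992) x4=(1.4765, -0.0212, 1.6576)
step 2: x0=(0.5194, 1.6459, 1.4237) x1=(0.1423, -1.9780, -1.8845) x2=(1.3684, -1.8169, -1.6967) x3=(1.6164, -0.8690, -1.8952) x4=(1.4823, -0.0442, 1.6601)
step 3: x0=(0.5204, 1.6312, 1.4182) x1=(0.1644, -1.9734, -1.8576) x2=(1.3671, -1.7964, -1.6794) x3=(1.6235, -0.8757, -1.8882) x4=(1.4871, -0.0692, 1.6576)
step 4: x0=(0.5224, 1.6114, 1.4080) x1=(0.1872, -1.9664, -1.8279) x2=(1.3655, -1.7735, -1.6584) x3=(1.6300, -0.8807, -1.8782) x4=(1.4912, -0.0960, 1.6502)
step 5: x0=(0.5254, 1.5866, 1.3930) x1=(0.2106, -1.9571, -1.7955) x2=(1.3636, -1.7481, -1.6338) x3=(1.6358, -0.8838, -1.8651) x4=(1.4945, -0.1245, 1.6380)
step 6: x0=(0.5293, 1.5569, 1.3735) x1=(0.2346, -1.9455, -1.7605) x2=(1.3614, -1.7204, -1.6056) x3=(1.6411, -0.8851, -1.8490) x4=(1.4969, -0.1547, 1.6209)
step 7: x0=(0.5341, 1.5223, 1.3493) x1=(0.2590, -1.9318, -1.7230) x2=(1.3589, -1.6905, -1.5739) x3=(1.6457, -0.8846, -1.8300) x4=(1.4986, -0.1865, 1.5992)
step 8: x0=(0.5400, 1.4831, 1.3208) x1=(0.2839, -1.9160, -1.6829) x2=(1.3563, -1.6584, -1.5387) x3=(1.6498, -0.8824, -1.8082) x4=(1.4995, -0.2198, 1.5730)
step 9: x0=(0.5467, 1.4392, 1.2879) x1=(0.3092, -1.8981, -1.6405) x2=(1.3533, -1.6242, -1.5002) x3=(1.6533, -0.8784, -1.7836) x4=(1.4997, -0.2545, 1.5423)
step 10: x0=(0.5544, 1.3909, 1.2509) x1=(0.3349, -1.8782, -1.5957) x2=(1.3502, -1.5881, -1.4585) x3=(1.6563, -0.8726, -1.7564) x4=(1.4992, -0.2905, 1.5074)
step 11: x0=(0.5630, 1.3383, 1.2100) x1=(0.3608, -1.8566, -1.5488) x2=(1.3469, -1.5502, -1.4136) x3=(1.6589, -0.8653, -1.7267) x4=(1.4979, -0.3278, 1.4685)
step 12: x0=(0.5725, 1.2816, 1.1652) x1=(0.3870, -1.8331, -1.4997) x2=(1.3433, -1.5106, -1.3657) x3=(1.6611, -0.8563, -1.6945) x4=(1.4961, -0.3662, 1.4257)
step 13: x0=(0.5829, 1.2211, 1.1169) x1=(0.4134, -1.8080, -1.4486) x2=(1.3396, -1.4695, -1.3150) x3=(1.6629, -0.8457, -1.6601) x4=(1.4936, -0.4056, 1.3792)
step 14: x0=(0.5941, 1.1568, 1.0651) x1=(0.4399, -1.7814, -1.3957) x2=(1.3358, -1.4268, -1.2616) x3=(1.6643, -0.8337, -1.6236) x4=(1.4905, -0.4459, 1.3293)
step 15: x0=(0.6062, 1.0890, 1.0101) x1=(0.4666, -1.7534, -1.3410) x2=(1.3318, -1.3829, -1.2056) x3=(1.6655, -0.8203, -1.5851) x4=(1.4869, -0.4870, 1.2763)
step 16: x0=(0.6190, 1.0181, 0.9522) x1=(0.4933, -1.7241, -1.2847) x2=(1.3276, -1.3377, -1.1472) x3=(1.6664, -0.8055, -1.5449) x4=(1.4828, -0.5289, 1.2203)
step 17: x0=(0.6325, 0.9441, 0.8915) x1=(0.5199, -1.6937, -1.2269) x2=(1.3234, -1.2914, -1.0866) x3=(1.6671, -0.7895, -1.5030) x4=(1.4782, -0.5713, 1.1616)
step 18: x0=(0.6468, 0.8674, 0.8283) x1=(0.5466, -1.6622, -1.1678) x2=(1.3190, -1.2442, -1.0240) x3=(1.6676, -0.7723, -1.4597) x4=(1.4733, -0.6143, 1.1006)
step 19: x0=(0.6617, 0.7883, 0.7629) x1=(0.5731, -1.6298, -1.1076) x2=(1.3146, -1.1961, -0.9595) x3=(1.6681, -0.7540, -1.4151) x4=(1.4680, -0.6577, 1.0375)
step 20: x0=(0.6771, 0.7070, 0.6955) x1=(0.5995, -1.5967, -1.0462) x2=(1.3101, -1.1472, -0.8934) x3=(1.6685, -0.7348, -1.3694) x4=(1.4623, -0.7015, 0.9725)
step 21: x0=(0.6931, 0.6238, 0.6264) x1=(0.6257, -1.5630, -0.9840) x2=(1.3055, -1.0978, -0.8258) x3=(1.6688, -0.7146, -1.3229) x4=(1.4565, -0.7455, 0.9060)
step 22: x0=(0.7096, 0.5390, 0.5557) x1=(0.6516, -1.5288, -0.9210) x2=(1.3010, -1.0478, -0.7570) x3=(1.6692, -0.6937, -1.2757) x4=(1.4504, -0.7897, 0.8384)
step 23: x0=(0.7264, 0.4529, 0.4839) x1=(0.6773, -1.4944, -0.8575) x2=(1.2964, -0.9974, -0.6871) x3=(1.6697, -0.6721, -1.2281) x4=(1.4442, -0.8340, 0.7698)
step 24: x0=(0.7435, 0.3658, 0.4111) x1=(0.7027, -1.4597, -0.7935) x2=(1.2918, -0.9467, -0.6165) x3=(1.6704, -0.6500, -1.1801) x4=(1.4380, -0.8784, 0.7006)
step 25: x0=(0.7608, 0.2780, 0.3376) x1=(0.7277, -1.4251, -0.7293) x2=(1.2873, -0.8956, -0.5452) x3=(1.6712, -0.6273, -1.1320) x4=(1.4317, -0.9229, 0.6312)
step 26: x0=(0.7782, 0.1898, 0.2636) x1=(0.7523, -1.3905, -0.6649) x2=(1.2828, -0.8444, -0.4735) x3=(1.6723, -0.6041, -1.0840) x4=(1.4256, -0.9674, 0.5618)
step 27: x0=(0.7956, 0.1015, 0.1894) x1=(0.7765, -1.3563, -0.6005) x2=(1.2784, -0.7930, -0.4017) x3=(1.6737, -0.5806, -1.0362) x4=(1.4196, -1.0121, 0.4927)
step 28: x0=(0.8129, 0.0135, 0.1152) x1=(0.8002, -1.3224, -0.5362) x2=(1.2742, -0.7414, -0.3297) x3=(1.6754, -0.5569, -0.9888) x4=(1.4138, -1.0569, 0.4242)
step 0 velocities: v0=(-0.0500, -0.0800, 0.2800) v1=(0.8500, -0.0600, 0.8300) v2=(-0.0200, 0.5800, 0.3300) v3=(0.3700, -0.4700, -0.0300) v4=(0.2900, -0.8400, 0.4200)
step 0: KE=2.3881, PE=43.1945, E=45.5825
step 28 velocities: v0=(0.7136, -3.6582, -3.0889) v1=(0.9762, 1.4001, 2.6723) v2=(-0.1728, 2.1543, 2.9954) v3=(0.0825, 0.9965, 1.9620) v4=(-0.2330, -1.8757, -2.8389)
step 28: KE=43.6125, PE=1.9441, E=45.5566

45.5566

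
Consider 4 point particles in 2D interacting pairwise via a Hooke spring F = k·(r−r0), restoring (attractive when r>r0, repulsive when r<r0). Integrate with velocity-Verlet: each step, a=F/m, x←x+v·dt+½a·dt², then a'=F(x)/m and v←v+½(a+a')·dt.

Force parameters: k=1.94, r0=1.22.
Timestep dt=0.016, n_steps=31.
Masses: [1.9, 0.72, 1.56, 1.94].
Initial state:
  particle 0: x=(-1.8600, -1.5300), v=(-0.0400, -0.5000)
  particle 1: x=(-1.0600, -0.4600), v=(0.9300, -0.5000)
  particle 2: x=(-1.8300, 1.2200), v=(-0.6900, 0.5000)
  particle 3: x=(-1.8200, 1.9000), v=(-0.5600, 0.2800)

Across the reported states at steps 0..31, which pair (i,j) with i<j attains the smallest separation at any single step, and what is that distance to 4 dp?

pair (2,3), distance 0.6390

step 0: x0=(-1.8600, -1.5300) x1=(-1.0600, -0.4600) x2=(-1.8300, 1.2200) x3=(-1.8200, 1.9000)
step 1: x0=(-1.8606, -1.5375) x1=(-1.0454, -0.4674) x2=(-1.8410, 1.2276) x3=(-1.8289, 1.9041)
step 2: x0=(-1.8612, -1.5440) x1=(-1.0313, -0.4737) x2=(-1.8519, 1.2343) x3=(-1.8377, 1.9075)
step 3: x0=(-1.8618, -1.5495) x1=(-1.0177, -0.4787) x2=(-1.8628, 1.2402) x3=(-1.8464, 1.9101)
step 4: x0=(-1.8623, -1.5539) x1=(-1.0047, -0.4826) x2=(-1.8735, 1.2452) x3=(-1.8550, 1.9120)
step 5: x0=(-1.8629, -1.5573) x1=(-0.9923, -0.4852) x2=(-1.8841, 1.2493) x3=(-1.8635, 1.9131)
step 6: x0=(-1.8634, -1.5597) x1=(-0.9805, -0.4866) x2=(-1.8947, 1.2525) x3=(-1.8719, 1.9135)
step 7: x0=(-1.8638, -1.5610) x1=(-0.9693, -0.4868) x2=(-1.9051, 1.2548) x3=(-1.8801, 1.9131)
step 8: x0=(-1.8643, -1.5613) x1=(-0.9588, -0.4857) x2=(-1.9154, 1.2562) x3=(-1.8882, 1.9120)
step 9: x0=(-1.8647, -1.5606) x1=(-0.9490, -0.4834) x2=(-1.9256, 1.2568) x3=(-1.8962, 1.9101)
step 10: x0=(-1.8651, -1.5588) x1=(-0.9399, -0.4799) x2=(-1.9357, 1.2564) x3=(-1.9040, 1.9074)
step 11: x0=(-1.8655, -1.5560) x1=(-0.9314, -0.4752) x2=(-1.9456, 1.2551) x3=(-1.9117, 1.9040)
step 12: x0=(-1.8659, -1.5521) x1=(-0.9237, -0.4692) x2=(-1.9554, 1.2529) x3=(-1.9192, 1.8999)
step 13: x0=(-1.8663, -1.5472) x1=(-0.9168, -0.4620) x2=(-1.9651, 1.2498) x3=(-1.9266, 1.8950)
step 14: x0=(-1.8666, -1.5412) x1=(-0.9105, -0.4536) x2=(-1.9746, 1.2458) x3=(-1.9339, 1.8894)
step 15: x0=(-1.8670, -1.5342) x1=(-0.9051, -0.4440) x2=(-1.9840, 1.2409) x3=(-1.9409, 1.8830)
step 16: x0=(-1.8673, -1.5262) x1=(-0.9004, -0.4333) x2=(-1.9933, 1.2352) x3=(-1.9478, 1.8759)
step 17: x0=(-1.8676, -1.5172) x1=(-0.8965, -0.4214) x2=(-2.0024, 1.2285) x3=(-1.9546, 1.8681)
step 18: x0=(-1.8679, -1.5071) x1=(-0.8934, -0.4084) x2=(-2.0113, 1.2210) x3=(-1.9612, 1.8596)
step 19: x0=(-1.8683, -1.4961) x1=(-0.8910, -0.3942) x2=(-2.0202, 1.2126) x3=(-1.9676, 1.8504)
step 20: x0=(-1.8686, -1.4840) x1=(-0.8895, -0.3790) x2=(-2.0288, 1.2034) x3=(-1.9739, 1.8405)
step 21: x0=(-1.8689, -1.4710) x1=(-0.8887, -0.3628) x2=(-2.0373, 1.1933) x3=(-1.9799, 1.8299)
step 22: x0=(-1.8691, -1.4570) x1=(-0.8887, -0.3455) x2=(-2.0457, 1.1824) x3=(-1.9859, 1.8186)
step 23: x0=(-1.8694, -1.4420) x1=(-0.8896, -0.3272) x2=(-2.0539, 1.1707) x3=(-1.9916, 1.8067)
step 24: x0=(-1.8697, -1.4261) x1=(-0.8911, -0.3080) x2=(-2.0620, 1.1581) x3=(-1.9972, 1.7942)
step 25: x0=(-1.8700, -1.4092) x1=(-0.8935, -0.2879) x2=(-2.0700, 1.1448) x3=(-2.0026, 1.7810)
step 26: x0=(-1.8703, -1.3915) x1=(-0.8966, -0.2668) x2=(-2.0778, 1.1308) x3=(-2.0078, 1.7672)
step 27: x0=(-1.8706, -1.3728) x1=(-0.9005, -0.2450) x2=(-2.0854, 1.1160) x3=(-2.0128, 1.7528)
step 28: x0=(-1.8709, -1.3533) x1=(-0.9052, -0.2223) x2=(-2.0929, 1.1004) x3=(-2.0177, 1.7379)
step 29: x0=(-1.8713, -1.3329) x1=(-0.9105, -0.1988) x2=(-2.1003, 1.0842) x3=(-2.0224, 1.7224)
step 30: x0=(-1.8716, -1.3116) x1=(-0.9166, -0.1747) x2=(-2.1076, 1.0672) x3=(-2.0269, 1.7063)
step 31: x0=(-1.8719, -1.2895) x1=(-0.9234, -0.1498) x2=(-2.1147, 1.0496) x3=(-2.0313, 1.6897)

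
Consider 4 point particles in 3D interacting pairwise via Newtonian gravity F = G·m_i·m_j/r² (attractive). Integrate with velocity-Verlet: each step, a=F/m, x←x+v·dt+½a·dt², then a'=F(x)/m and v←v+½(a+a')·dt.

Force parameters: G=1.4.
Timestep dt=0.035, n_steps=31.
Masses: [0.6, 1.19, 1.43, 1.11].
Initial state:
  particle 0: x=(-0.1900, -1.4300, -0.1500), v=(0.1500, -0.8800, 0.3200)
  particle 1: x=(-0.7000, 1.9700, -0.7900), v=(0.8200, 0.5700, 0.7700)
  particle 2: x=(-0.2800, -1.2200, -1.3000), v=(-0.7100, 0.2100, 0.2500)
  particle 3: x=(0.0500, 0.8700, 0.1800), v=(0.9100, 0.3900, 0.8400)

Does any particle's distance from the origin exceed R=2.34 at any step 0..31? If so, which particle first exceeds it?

no

step 0: x0=(-0.1900, -1.4300, -0.1500) x1=(-0.7000, 1.9700, -0.7900) x2=(-0.2800, -1.2200, -1.3000) x3=(0.0500, 0.8700, 0.1800)
step 1: x0=(-0.1848, -1.4604, -0.1397) x1=(-0.6711, 1.9896, -0.7629) x2=(-0.3048, -1.2125, -1.2908) x3=(0.0816, 0.8837, 0.2091)
step 2: x0=(-0.1798, -1.4899, -0.1310) x1=(-0.6419, 2.0084, -0.7353) x2=(-0.3295, -1.2048, -1.2807) x3=(0.1129, 0.8973, 0.2374)
step 3: x0=(-0.1750, -1.5186, -0.1240) x1=(-0.6123, 2.0264, -0.7074) x2=(-0.3541, -1.1968, -1.2697) x3=(0.1437, 0.9111, 0.2652)
step 4: x0=(-0.1704, -1.5463, -0.1186) x1=(-0.5824, 2.0436, -0.6791) x2=(-0.3786, -1.1886, -1.2578) x3=(0.1741, 0.9249, 0.2922)
step 5: x0=(-0.1660, -1.5731, -0.1147) x1=(-0.5521, 2.0601, -0.6505) x2=(-0.4029, -1.1802, -1.2451) x3=(0.2040, 0.9387, 0.3186)
step 6: x0=(-0.1620, -1.5990, -0.1123) x1=(-0.5215, 2.0759, -0.6214) x2=(-0.4270, -1.1716, -1.2315) x3=(0.2336, 0.9527, 0.3444)
step 7: x0=(-0.1583, -1.6238, -0.1114) x1=(-0.4906, 2.0909, -0.5920) x2=(-0.4509, -1.1629, -1.2172) x3=(0.2627, 0.9667, 0.3695)
step 8: x0=(-0.1549, -1.6477, -0.1119) x1=(-0.4594, 2.1051, -0.5622) x2=(-0.4746, -1.1541, -1.2020) x3=(0.2913, 0.9809, 0.3940)
step 9: x0=(-0.1519, -1.6705, -0.1137) x1=(-0.4278, 2.1185, -0.5321) x2=(-0.4980, -1.1452, -1.1861) x3=(0.3195, 0.9951, 0.4178)
step 10: x0=(-0.1494, -1.6923, -0.1169) x1=(-0.3959, 2.1312, -0.5016) x2=(-0.5212, -1.1362, -1.1695) x3=(0.3473, 1.0095, 0.4410)
step 11: x0=(-0.1472, -1.7130, -0.1214) x1=(-0.3638, 2.1432, -0.4707) x2=(-0.5441, -1.1271, -1.1521) x3=(0.3746, 1.0241, 0.4635)
step 12: x0=(-0.1456, -1.7327, -0.1272) x1=(-0.3313, 2.1543, -0.4395) x2=(-0.5667, -1.1180, -1.1340) x3=(0.4014, 1.0388, 0.4855)
step 13: x0=(-0.1444, -1.7512, -0.1342) x1=(-0.2984, 2.1647, -0.4079) x2=(-0.5890, -1.1088, -1.1152) x3=(0.4277, 1.0538, 0.5068)
step 14: x0=(-0.1437, -1.7685, -0.1423) x1=(-0.2653, 2.1743, -0.3759) x2=(-0.6110, -1.0997, -1.0957) x3=(0.4536, 1.0689, 0.5274)
step 15: x0=(-0.1436, -1.7847, -0.1516) x1=(-0.2319, 2.1831, -0.3435) x2=(-0.6326, -1.0905, -1.0756) x3=(0.4790, 1.0843, 0.5474)
step 16: x0=(-0.1440, -1.7997, -0.1620) x1=(-0.1981, 2.1912, -0.3108) x2=(-0.6539, -1.0814, -1.0548) x3=(0.5038, 1.0999, 0.5668)
step 17: x0=(-0.1451, -1.8135, -0.1735) x1=(-0.1640, 2.1984, -0.2776) x2=(-0.6748, -1.0723, -1.0334) x3=(0.5282, 1.1157, 0.5855)
step 18: x0=(-0.1467, -1.8261, -0.1860) x1=(-0.1296, 2.2047, -0.2441) x2=(-0.6953, -1.0632, -1.0114) x3=(0.5521, 1.1319, 0.6036)
step 19: x0=(-0.1490, -1.8373, -0.1994) x1=(-0.0949, 2.2103, -0.2101) x2=(-0.7154, -1.0543, -0.9888) x3=(0.5754, 1.1484, 0.6210)
step 20: x0=(-0.1520, -1.8473, -0.2139) x1=(-0.0598, 2.2150, -0.1758) x2=(-0.7351, -1.0454, -0.9657) x3=(0.5982, 1.1652, 0.6377)
step 21: x0=(-0.1556, -1.8560, -0.2292) x1=(-0.0244, 2.2188, -0.1410) x2=(-0.7543, -1.0367, -0.9420) x3=(0.6204, 1.1824, 0.6538)
step 22: x0=(-0.1600, -1.8634, -0.2454) x1=(0.0114, 2.2217, -0.1058) x2=(-0.7731, -1.0280, -0.9177) x3=(0.6421, 1.2000, 0.6692)
step 23: x0=(-0.1651, -1.8693, -0.2624) x1=(0.0475, 2.2237, -0.0701) x2=(-0.7914, -1.0196, -0.8930) x3=(0.6632, 1.2181, 0.6838)
step 24: x0=(-0.1711, -1.8739, -0.2802) x1=(0.0840, 2.2247, -0.0339) x2=(-0.8092, -1.0113, -0.8677) x3=(0.6837, 1.2366, 0.6978)
step 25: x0=(-0.1778, -1.8770, -0.2988) x1=(0.1209, 2.2247, 0.0027) x2=(-0.8266, -1.0031, -0.8420) x3=(0.7036, 1.2556, 0.7110)
step 26: x0=(-0.1853, -1.8787, -0.3180) x1=(0.1582, 2.2238, 0.0399) x2=(-0.8434, -0.9952, -0.8158) x3=(0.7228, 1.2752, 0.7235)
step 27: x0=(-0.1937, -1.8789, -0.3378) x1=(0.1959, 2.2217, 0.0776) x2=(-0.8597, -0.9875, -0.7893) x3=(0.7413, 1.2955, 0.7352)
step 28: x0=(-0.2030, -1.8775, -0.3583) x1=(0.2341, 2.2185, 0.1158) x2=(-0.8755, -0.9801, -0.7623) x3=(0.7592, 1.3164, 0.7460)
step 29: x0=(-0.2133, -1.8746, -0.3792) x1=(0.2727, 2.2141, 0.1547) x2=(-0.8907, -0.9729, -0.7349) x3=(0.7763, 1.3381, 0.7561)
step 30: x0=(-0.2244, -1.8701, -0.4006) x1=(0.3119, 2.2085, 0.1942) x2=(-0.9053, -0.9659, -0.7072) x3=(0.7926, 1.3607, 0.7652)
step 31: x0=(-0.2366, -1.8640, -0.4224) x1=(0.3516, 2.2015, 0.2344) x2=(-0.9194, -0.9593, -0.6792) x3=(0.8081, 1.3842, 0.7734)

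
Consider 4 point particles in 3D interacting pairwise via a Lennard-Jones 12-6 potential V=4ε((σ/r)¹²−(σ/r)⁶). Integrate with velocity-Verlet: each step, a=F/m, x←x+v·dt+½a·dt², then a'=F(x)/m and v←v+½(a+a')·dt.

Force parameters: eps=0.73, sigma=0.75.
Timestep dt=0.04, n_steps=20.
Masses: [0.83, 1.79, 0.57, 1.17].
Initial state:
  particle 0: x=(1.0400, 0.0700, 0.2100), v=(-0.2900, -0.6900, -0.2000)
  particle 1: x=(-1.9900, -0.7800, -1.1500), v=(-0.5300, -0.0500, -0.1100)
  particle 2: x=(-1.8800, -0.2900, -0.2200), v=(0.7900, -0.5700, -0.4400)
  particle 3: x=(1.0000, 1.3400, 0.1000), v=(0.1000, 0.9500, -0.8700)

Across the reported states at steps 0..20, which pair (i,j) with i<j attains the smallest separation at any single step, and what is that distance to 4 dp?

pair (1,2), distance 0.7972

step 0: x0=(1.0400, 0.0700, 0.2100) x1=(-1.9900, -0.7800, -1.1500) x2=(-1.8800, -0.2900, -0.2200) x3=(1.0000, 1.3400, 0.1000)
step 1: x0=(1.0284, 0.0429, 0.2020) x1=(-2.0111, -0.7817, -1.1538) x2=(-1.8486, -0.3138, -0.2395) x3=(1.0040, 1.3776, 0.0652)
step 2: x0=(1.0167, 0.0165, 0.1938) x1=(-2.0320, -0.7827, -1.1562) x2=(-1.8180, -0.3398, -0.2633) x3=(1.0080, 1.4148, 0.0305)
step 3: x0=(1.0051, -0.0093, 0.1857) x1=(-2.0526, -0.7829, -1.1572) x2=(-1.7885, -0.3680, -0.2916) x3=(1.0120, 1.4515, -0.0042)
step 4: x0=(0.9935, -0.0348, 0.1774) x1=(-2.0726, -0.7824, -1.1566) x2=(-1.7604, -0.3987, -0.3249) x3=(1.0161, 1.4880, -0.0388)
step 5: x0=(0.9818, -0.0600, 0.1692) x1=(-2.0920, -0.7811, -1.1543) x2=(-1.7344, -0.4318, -0.3636) x3=(1.0201, 1.5243, -0.0734)
step 6: x0=(0.9702, -0.0850, 0.1609) x1=(-2.1106, -0.7791, -1.1502) x2=(-1.7109, -0.4673, -0.4078) x3=(1.0241, 1.5605, -0.1080)
step 7: x0=(0.9585, -0.1098, 0.1525) x1=(-2.1284, -0.7764, -1.1446) x2=(-1.6900, -0.5049, -0.4570) x3=(1.0281, 1.5965, -0.1426)
step 8: x0=(0.9469, -0.1346, 0.1442) x1=(-2.1457, -0.7733, -1.1382) x2=(-1.6706, -0.5435, -0.5085) x3=(1.0321, 1.6324, -0.1771)
step 9: x0=(0.9352, -0.1592, 0.1358) x1=(-2.1640, -0.7708, -1.1331) x2=(-1.6481, -0.5805, -0.5558) x3=(1.0361, 1.6683, -0.2117)
step 10: x0=(0.9236, -0.1837, 0.1274) x1=(-2.1857, -0.7695, -1.1318) x2=(-1.6149, -0.6136, -0.5912) x3=(1.0401, 1.7041, -0.2462)
step 11: x0=(0.9119, -0.2082, 0.1190) x1=(-2.2106, -0.7691, -1.1336) x2=(-1.5716, -0.6439, -0.6170) x3=(1.0441, 1.7399, -0.2807)
step 12: x0=(0.9003, -0.2326, 0.1106) x1=(-2.2361, -0.7688, -1.1359) x2=(-1.5263, -0.6739, -0.6413) x3=(1.0481, 1.7756, -0.3152)
step 13: x0=(0.8886, -0.2570, 0.1021) x1=(-2.2605, -0.7684, -1.1374) x2=(-1.4844, -0.7043, -0.6679) x3=(1.0520, 1.8113, -0.3497)
step 14: x0=(0.8769, -0.2814, 0.0937) x1=(-2.2832, -0.7678, -1.1379) x2=(-1.4479, -0.7351, -0.6978) x3=(1.0560, 1.8470, -0.3843)
step 15: x0=(0.8652, -0.3057, 0.0853) x1=(-2.3041, -0.7672, -1.1374) x2=(-1.4172, -0.7662, -0.7307) x3=(1.0600, 1.8827, -0.4188)
step 16: x0=(0.8536, -0.3300, 0.0768) x1=(-2.3232, -0.7665, -1.1361) x2=(-1.3920, -0.7973, -0.7661) x3=(1.0640, 1.9184, -0.4533)
step 17: x0=(0.8419, -0.3543, 0.0683) x1=(-2.3407, -0.7659, -1.1341) x2=(-1.3719, -0.8282, -0.8036) x3=(1.0680, 1.9540, -0.4878)
step 18: x0=(0.8301, -0.3787, 0.0599) x1=(-2.3566, -0.7654, -1.1316) x2=(-1.3567, -0.8587, -0.8427) x3=(1.0719, 1.9896, -0.5223)
step 19: x0=(0.8184, -0.4029, 0.0514) x1=(-2.3711, -0.7651, -1.1288) x2=(-1.3459, -0.8889, -0.8832) x3=(1.0759, 2.0253, -0.5567)
step 20: x0=(0.8067, -0.4272, 0.0429) x1=(-2.3843, -0.7649, -1.1255) x2=(-1.3392, -0.9185, -0.9246) x3=(1.0799, 2.0609, -0.5912)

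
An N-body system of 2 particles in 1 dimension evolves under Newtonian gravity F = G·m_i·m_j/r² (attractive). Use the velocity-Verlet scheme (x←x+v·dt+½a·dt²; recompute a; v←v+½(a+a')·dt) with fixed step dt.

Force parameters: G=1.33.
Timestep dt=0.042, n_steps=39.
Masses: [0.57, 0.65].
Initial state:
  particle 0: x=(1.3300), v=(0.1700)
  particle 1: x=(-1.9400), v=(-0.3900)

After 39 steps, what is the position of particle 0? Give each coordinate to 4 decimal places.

step 0: x0=(1.3300) x1=(-1.9400)
step 1: x0=(1.3371) x1=(-1.9563)
step 2: x0=(1.3440) x1=(-1.9725)
step 3: x0=(1.3508) x1=(-1.9886)
step 4: x0=(1.3574) x1=(-2.0045)
step 5: x0=(1.3640) x1=(-2.0204)
step 6: x0=(1.3703) x1=(-2.0361)
step 7: x0=(1.3766) x1=(-2.0517)
step 8: x0=(1.3827) x1=(-2.0672)
step 9: x0=(1.3887) x1=(-2.0826)
step 10: x0=(1.3946) x1=(-2.0978)
step 11: x0=(1.4003) x1=(-2.1130)
step 12: x0=(1.4059) x1=(-2.1280)
step 13: x0=(1.4114) x1=(-2.1430)
step 14: x0=(1.4168) x1=(-2.1578)
step 15: x0=(1.4221) x1=(-2.1725)
step 16: x0=(1.4272) x1=(-2.1872)
step 17: x0=(1.4322) x1=(-2.2017)
step 18: x0=(1.4372) x1=(-2.2161)
step 19: x0=(1.4419) x1=(-2.2304)
step 20: x0=(1.4466) x1=(-2.2446)
step 21: x0=(1.4512) x1=(-2.2588)
step 22: x0=(1.4557) x1=(-2.2728)
step 23: x0=(1.4600) x1=(-2.2867)
step 24: x0=(1.4642) x1=(-2.3006)
step 25: x0=(1.4684) x1=(-2.3143)
step 26: x0=(1.4724) x1=(-2.3280)
step 27: x0=(1.4763) x1=(-2.3415)
step 28: x0=(1.4801) x1=(-2.3550)
step 29: x0=(1.4838) x1=(-2.3684)
step 30: x0=(1.4875) x1=(-2.3816)
step 31: x0=(1.4910) x1=(-2.3948)
step 32: x0=(1.4944) x1=(-2.4079)
step 33: x0=(1.4977) x1=(-2.4210)
step 34: x0=(1.5009) x1=(-2.4339)
step 35: x0=(1.5040) x1=(-2.4467)
step 36: x0=(1.5070) x1=(-2.4595)
step 37: x0=(1.5099) x1=(-2.4722)
step 38: x0=(1.5127) x1=(-2.4847)
step 39: x0=(1.5154) x1=(-2.4973)

(1.5154)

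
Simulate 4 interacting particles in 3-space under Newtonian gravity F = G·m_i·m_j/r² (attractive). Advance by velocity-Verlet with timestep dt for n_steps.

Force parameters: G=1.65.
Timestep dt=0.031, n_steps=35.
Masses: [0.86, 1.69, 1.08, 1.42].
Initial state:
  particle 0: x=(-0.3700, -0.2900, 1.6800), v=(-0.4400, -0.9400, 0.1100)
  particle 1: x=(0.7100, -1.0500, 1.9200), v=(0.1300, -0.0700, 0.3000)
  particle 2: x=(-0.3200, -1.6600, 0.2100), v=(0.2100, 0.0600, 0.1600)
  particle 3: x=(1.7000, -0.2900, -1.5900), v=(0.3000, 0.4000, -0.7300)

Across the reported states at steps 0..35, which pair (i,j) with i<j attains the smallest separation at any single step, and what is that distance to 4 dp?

step 0: x0=(-0.3700, -0.2900, 1.6800) x1=(0.7100, -1.0500, 1.9200) x2=(-0.3200, -1.6600, 0.2100) x3=(1.7000, -0.2900, -1.5900)
step 1: x0=(-0.3830, -0.3197, 1.6833) x1=(0.7137, -1.0520, 1.9290) x2=(-0.3133, -1.6579, 0.2153) x3=(1.7092, -0.2777, -1.6124)
step 2: x0=(-0.3947, -0.3505, 1.6865) x1=(0.7165, -1.0537, 1.9374) x2=(-0.3061, -1.6552, 0.2211) x3=(1.7182, -0.2654, -1.6345)
step 3: x0=(-0.4050, -0.3824, 1.6895) x1=(0.7186, -1.0550, 1.9451) x2=(-0.2984, -1.6521, 0.2276) x3=(1.7269, -0.2534, -1.6562)
step 4: x0=(-0.4140, -0.4153, 1.6923) x1=(0.7199, -1.0560, 1.9523) x2=(-0.2904, -1.6484, 0.2348) x3=(1.7355, -0.2414, -1.6776)
step 5: x0=(-0.4216, -0.4493, 1.6949) x1=(0.7204, -1.0568, 1.9588) x2=(-0.2819, -1.6442, 0.2426) x3=(1.7438, -0.2295, -1.6986)
step 6: x0=(-0.4277, -0.4843, 1.6973) x1=(0.7201, -1.0573, 1.9647) x2=(-0.2730, -1.6395, 0.2511) x3=(1.7519, -0.2178, -1.7193)
step 7: x0=(-0.4324, -0.5202, 1.6996) x1=(0.7189, -1.0575, 1.9700) x2=(-0.2636, -1.6342, 0.2602) x3=(1.7598, -0.2062, -1.7396)
step 8: x0=(-0.4355, -0.5571, 1.7017) x1=(0.7168, -1.0574, 1.9746) x2=(-0.2539, -1.6285, 0.2701) x3=(1.7676, -0.1947, -1.7596)
step 9: x0=(-0.4370, -0.5950, 1.7036) x1=(0.7138, -1.0571, 1.9786) x2=(-0.2438, -1.6222, 0.2807) x3=(1.7751, -0.1833, -1.7793)
step 10: x0=(-0.4369, -0.6338, 1.7053) x1=(0.7100, -1.0566, 1.9819) x2=(-0.2332, -1.6153, 0.2921) x3=(1.7825, -0.1721, -1.7986)
step 11: x0=(-0.4352, -0.6734, 1.7068) x1=(0.7051, -1.0559, 1.9846) x2=(-0.2223, -1.6079, 0.3042) x3=(1.7896, -0.1609, -1.8177)
step 12: x0=(-0.4316, -0.7139, 1.7080) x1=(0.6993, -1.0550, 1.9865) x2=(-0.2110, -1.6000, 0.3172) x3=(1.7966, -0.1499, -1.8363)
step 13: x0=(-0.4262, -0.7552, 1.7091) x1=(0.6924, -1.0539, 1.9878) x2=(-0.1993, -1.5916, 0.3310) x3=(1.8034, -0.1390, -1.8547)
step 14: x0=(-0.4189, -0.7973, 1.7100) x1=(0.6845, -1.0527, 1.9883) x2=(-0.1873, -1.5826, 0.3457) x3=(1.8100, -0.1282, -1.8728)
step 15: x0=(-0.4095, -0.8402, 1.7107) x1=(0.6754, -1.0514, 1.9880) x2=(-0.1749, -1.5730, 0.3613) x3=(1.8165, -0.1176, -1.8905)
step 16: x0=(-0.3980, -0.8837, 1.7111) x1=(0.6652, -1.0499, 1.9870) x2=(-0.1621, -1.5629, 0.3780) x3=(1.8228, -0.1070, -1.9079)
step 17: x0=(-0.3843, -0.9279, 1.7114) x1=(0.6538, -1.0484, 1.9852) x2=(-0.1489, -1.5522, 0.3956) x3=(1.8289, -0.0965, -1.9251)
step 18: x0=(-0.3682, -0.9727, 1.7114) x1=(0.6410, -1.0469, 1.9825) x2=(-0.1354, -1.5410, 0.4144) x3=(1.8348, -0.0862, -1.9419)
step 19: x0=(-0.3495, -1.0179, 1.7112) x1=(0.6269, -1.0454, 1.9789) x2=(-0.1216, -1.5292, 0.4343) x3=(1.8406, -0.0760, -1.9584)
step 20: x0=(-0.3281, -1.0635, 1.7108) x1=(0.6112, -1.0440, 1.9744) x2=(-0.1074, -1.5168, 0.4555) x3=(1.8462, -0.0659, -1.9746)
step 21: x0=(-0.3037, -1.1094, 1.7101) x1=(0.5940, -1.0427, 1.9690) x2=(-0.0929, -1.5039, 0.4779) x3=(1.8516, -0.0559, -1.9905)
step 22: x0=(-0.2763, -1.1553, 1.7093) x1=(0.5752, -1.0417, 1.9624) x2=(-0.0780, -1.4904, 0.5018) x3=(1.8569, -0.0460, -2.0061)
step 23: x0=(-0.2454, -1.2010, 1.7083) x1=(0.5545, -1.0410, 1.9547) x2=(-0.0627, -1.4763, 0.5273) x3=(1.8621, -0.0362, -2.0214)
step 24: x0=(-0.2108, -1.2462, 1.7072) x1=(0.5318, -1.0408, 1.9458) x2=(-0.0471, -1.4617, 0.5543) x3=(1.8670, -0.0266, -2.0364)
step 25: x0=(-0.1723, -1.2906, 1.7060) x1=(0.5070, -1.0414, 1.9355) x2=(-0.0311, -1.4466, 0.5832) x3=(1.8719, -0.0170, -2.0512)
step 26: x0=(-0.1293, -1.3336, 1.7049) x1=(0.4798, -1.0428, 1.9237) x2=(-0.0148, -1.4309, 0.6140) x3=(1.8765, -0.0076, -2.0656)
step 27: x0=(-0.0816, -1.3746, 1.7039) x1=(0.4500, -1.0456, 1.9103) x2=(0.0020, -1.4147, 0.6469) x3=(1.8811, 0.0018, -2.0798)
step 28: x0=(-0.0287, -1.4124, 1.7032) x1=(0.4175, -1.0502, 1.8950) x2=(0.0192, -1.3980, 0.6822) x3=(1.8855, 0.0110, -2.0936)
step 29: x0=(0.0297, -1.4458, 1.7031) x1=(0.3820, -1.0572, 1.8774) x2=(0.0369, -1.3808, 0.7200) x3=(1.8897, 0.0202, -2.1072)
step 30: x0=(0.0937, -1.4730, 1.7039) x1=(0.3434, -1.0676, 1.8574) x2=(0.0551, -1.3633, 0.7607) x3=(1.8938, 0.0292, -2.1205)
step 31: x0=(0.1630, -1.4911, 1.7060) x1=(0.3017, -1.0826, 1.8344) x2=(0.0740, -1.3454, 0.8046) x3=(1.8978, 0.0381, -2.1336)
step 32: x0=(0.2363, -1.4970, 1.7098) x1=(0.2578, -1.1042, 1.8080) x2=(0.0936, -1.3271, 0.8521) x3=(1.9016, 0.0469, -2.1463)
step 33: x0=(0.3101, -1.4865, 1.7154) x1=(0.2132, -1.1341, 1.7778) x2=(0.1140, -1.3085, 0.9038) x3=(1.9053, 0.0556, -2.1588)
step 34: x0=(0.3783, -1.4570, 1.7219) x1=(0.1709, -1.1738, 1.7438) x2=(0.1352, -1.2895, 0.9603) x3=(1.9089, 0.0642, -2.1710)
step 35: x0=(0.4330, -1.4095, 1.7272) x1=(0.1351, -1.2228, 1.7063) x2=(0.1574, -1.2704, 1.0229) x3=(1.9123, 0.0728, -2.1829)

pair (0,1), distance 0.3517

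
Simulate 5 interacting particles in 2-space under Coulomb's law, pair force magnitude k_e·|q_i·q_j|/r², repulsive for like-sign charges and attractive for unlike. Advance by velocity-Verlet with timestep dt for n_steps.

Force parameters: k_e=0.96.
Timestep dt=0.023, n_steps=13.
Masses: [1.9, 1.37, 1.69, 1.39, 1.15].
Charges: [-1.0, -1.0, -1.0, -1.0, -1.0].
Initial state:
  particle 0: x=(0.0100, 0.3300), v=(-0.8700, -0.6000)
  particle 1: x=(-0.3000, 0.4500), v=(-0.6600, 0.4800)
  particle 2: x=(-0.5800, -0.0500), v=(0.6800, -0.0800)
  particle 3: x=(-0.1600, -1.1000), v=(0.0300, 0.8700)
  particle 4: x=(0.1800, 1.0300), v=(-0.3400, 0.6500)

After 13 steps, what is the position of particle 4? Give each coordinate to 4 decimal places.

(0.1402, 1.3408)

step 0: x0=(0.0100, 0.3300) x1=(-0.3000, 0.4500) x2=(-0.5800, -0.0500) x3=(-0.1600, -1.1000) x4=(0.1800, 1.0300)
step 1: x0=(-0.0087, 0.3157) x1=(-0.3167, 0.4620) x2=(-0.5649, -0.0524) x3=(-0.1593, -1.0803) x4=(0.1726, 1.0458)
step 2: x0=(-0.0249, 0.3005) x1=(-0.3362, 0.4760) x2=(-0.5510, -0.0558) x3=(-0.1584, -1.0613) x4=(0.1661, 1.0633)
step 3: x0=(-0.0389, 0.2843) x1=(-0.3582, 0.4921) x2=(-0.5382, -0.0605) x3=(-0.1575, -1.0431) x4=(0.1603, 1.0823)
step 4: x0=(-0.0508, 0.2673) x1=(-0.3824, 0.5105) x2=(-0.5266, -0.0663) x3=(-0.1565, -1.0255) x4=(0.1553, 1.1028)
step 5: x0=(-0.0608, 0.2496) x1=(-0.4086, 0.5308) x2=(-0.5161, -0.0734) x3=(-0.1553, -1.0088) x4=(0.1511, 1.1247)
step 6: x0=(-0.0692, 0.2314) x1=(-0.4365, 0.5530) x2=(-0.5067, -0.0817) x3=(-0.1540, -0.9928) x4=(0.1475, 1.1479)
step 7: x0=(-0.0760, 0.2129) x1=(-0.4658, 0.5769) x2=(-0.4984, -0.0911) x3=(-0.1526, -0.9777) x4=(0.1447, 1.1723)
step 8: x0=(-0.0814, 0.1943) x1=(-0.4964, 0.6024) x2=(-0.4912, -0.1017) x3=(-0.1511, -0.9634) x4=(0.1425, 1.1979)
step 9: x0=(-0.0854, 0.1756) x1=(-0.5282, 0.6291) x2=(-0.4852, -0.1134) x3=(-0.1493, -0.9500) x4=(0.1409, 1.2246)
step 10: x0=(-0.0881, 0.1571) x1=(-0.5610, 0.6570) x2=(-0.4803, -0.1261) x3=(-0.1474, -0.9375) x4=(0.1399, 1.2522)
step 11: x0=(-0.0896, 0.1389) x1=(-0.5948, 0.6860) x2=(-0.4766, -0.1399) x3=(-0.1454, -0.9259) x4=(0.1395, 1.2809)
step 12: x0=(-0.0897, 0.1211) x1=(-0.6296, 0.7158) x2=(-0.4742, -0.1545) x3=(-0.1431, -0.9154) x4=(0.1396, 1.3104)
step 13: x0=(-0.0887, 0.1037) x1=(-0.6651, 0.7463) x2=(-0.4729, -0.1700) x3=(-0.1405, -0.9058) x4=(0.1402, 1.3408)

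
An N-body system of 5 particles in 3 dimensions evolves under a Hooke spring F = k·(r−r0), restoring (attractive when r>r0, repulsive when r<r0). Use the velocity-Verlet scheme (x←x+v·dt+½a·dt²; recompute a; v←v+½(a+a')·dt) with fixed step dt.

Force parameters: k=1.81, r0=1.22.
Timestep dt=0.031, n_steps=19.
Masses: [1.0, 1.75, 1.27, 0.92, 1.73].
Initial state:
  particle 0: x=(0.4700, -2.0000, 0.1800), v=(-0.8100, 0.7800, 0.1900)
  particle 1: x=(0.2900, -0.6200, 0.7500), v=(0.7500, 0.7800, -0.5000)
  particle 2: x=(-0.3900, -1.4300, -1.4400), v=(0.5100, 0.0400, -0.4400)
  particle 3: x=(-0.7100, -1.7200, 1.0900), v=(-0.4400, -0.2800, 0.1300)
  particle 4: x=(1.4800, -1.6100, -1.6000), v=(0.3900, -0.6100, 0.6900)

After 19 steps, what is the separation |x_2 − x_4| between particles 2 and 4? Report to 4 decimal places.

1.2579

step 0: x0=(0.4700, -2.0000, 0.1800) x1=(0.2900, -0.6200, 0.7500) x2=(-0.3900, -1.4300, -1.4400) x3=(-0.7100, -1.7200, 1.0900) x4=(1.4800, -1.6100, -1.6000)
step 1: x0=(0.4448, -1.9752, 0.1850) x1=(0.3133, -0.5965, 0.7333) x2=(-0.3734, -1.4288, -1.4516) x3=(-0.7217, -1.7283, 1.0909) x4=(1.4905, -1.6287, -1.5767)
step 2: x0=(0.4193, -1.9493, 0.1881) x1=(0.3368, -0.5746, 0.7142) x2=(-0.3553, -1.4276, -1.4592) x3=(-0.7296, -1.7358, 1.0855) x4=(1.4978, -1.6470, -1.5495)
step 3: x0=(0.3938, -1.9224, 0.1895) x1=(0.3603, -0.5541, 0.6927) x2=(-0.3357, -1.4263, -1.4626) x3=(-0.7334, -1.7424, 1.0739) x4=(1.5019, -1.6648, -1.5186)
step 4: x0=(0.3683, -1.8946, 0.1890) x1=(0.3838, -0.5353, 0.6690) x2=(-0.3148, -1.4251, -1.4620) x3=(-0.7333, -1.7481, 1.0561) x4=(1.5028, -1.6820, -1.4841)
step 5: x0=(0.3430, -1.8660, 0.1866) x1=(0.4072, -0.5180, 0.6431) x2=(-0.2925, -1.4239, -1.4573) x3=(-0.7291, -1.7527, 1.0324) x4=(1.5007, -1.6986, -1.4461)
step 6: x0=(0.3179, -1.8366, 0.1826) x1=(0.4306, -0.5024, 0.6151) x2=(-0.2689, -1.4225, -1.4488) x3=(-0.7211, -1.7563, 1.0028) x4=(1.4954, -1.7146, -1.4048)
step 7: x0=(0.2931, -1.8066, 0.1767) x1=(0.4538, -0.4884, 0.5851) x2=(-0.2442, -1.4212, -1.4364) x3=(-0.7091, -1.7588, 0.9677) x4=(1.4872, -1.7300, -1.3602)
step 8: x0=(0.2688, -1.7761, 0.1692) x1=(0.4768, -0.4760, 0.5533) x2=(-0.2184, -1.4197, -1.4203) x3=(-0.6933, -1.7603, 0.9272) x4=(1.4761, -1.7446, -1.3127)
step 9: x0=(0.2450, -1.7451, 0.1600) x1=(0.4997, -0.4653, 0.5196) x2=(-0.1916, -1.4181, -1.4007) x3=(-0.6740, -1.7606, 0.8817) x4=(1.4622, -1.7586, -1.2623)
step 10: x0=(0.2219, -1.7138, 0.1493) x1=(0.5222, -0.4561, 0.4843) x2=(-0.1640, -1.4164, -1.3778) x3=(-0.6511, -1.7599, 0.8316) x4=(1.4457, -1.7718, -1.2093)
step 11: x0=(0.1996, -1.6822, 0.1371) x1=(0.5446, -0.4486, 0.4474) x2=(-0.1355, -1.4146, -1.3518) x3=(-0.6250, -1.7580, 0.7772) x4=(1.4266, -1.7842, -1.1538)
step 12: x0=(0.1780, -1.6503, 0.1235) x1=(0.5666, -0.4425, 0.4091) x2=(-0.1062, -1.4126, -1.3229) x3=(-0.5958, -1.7552, 0.7189) x4=(1.4052, -1.7959, -1.0962)
step 13: x0=(0.1574, -1.6183, 0.1086) x1=(0.5884, -0.4380, 0.3695) x2=(-0.0764, -1.4104, -1.2914) x3=(-0.5637, -1.7514, 0.6572) x4=(1.3816, -1.8068, -1.0366)
step 14: x0=(0.1378, -1.5862, 0.0924) x1=(0.6098, -0.4348, 0.3288) x2=(-0.0459, -1.4080, -1.2575) x3=(-0.5292, -1.7467, 0.5924) x4=(1.3561, -1.8170, -0.9752)
step 15: x0=(0.1192, -1.5539, 0.0752) x1=(0.6309, -0.4330, 0.2869) x2=(-0.0150, -1.4054, -1.2216) x3=(-0.4924, -1.7412, 0.5252) x4=(1.3286, -1.8265, -0.9123)
step 16: x0=(0.1017, -1.5214, 0.0570) x1=(0.6518, -0.4326, 0.2442) x2=(0.0162, -1.4026, -1.1839) x3=(-0.4537, -1.7350, 0.4559) x4=(1.2996, -1.8352, -0.8480)
step 17: x0=(0.0853, -1.4888, 0.0379) x1=(0.6723, -0.4333, 0.2006) x2=(0.0479, -1.3996, -1.1449) x3=(-0.4134, -1.7283, 0.3850) x4=(1.2691, -1.8433, -0.7827)
step 18: x0=(0.0700, -1.4560, 0.0181) x1=(0.6925, -0.4351, 0.1564) x2=(0.0797, -1.3963, -1.1047) x3=(-0.3718, -1.7212, 0.3129) x4=(1.2375, -1.8508, -0.7164)
step 19: x0=(0.0558, -1.4228, -0.0023) x1=(0.7124, -0.4380, 0.1115) x2=(0.1118, -1.3928, -1.0637) x3=(-0.3293, -1.7140, 0.2401) x4=(1.2048, -1.8577, -0.6494)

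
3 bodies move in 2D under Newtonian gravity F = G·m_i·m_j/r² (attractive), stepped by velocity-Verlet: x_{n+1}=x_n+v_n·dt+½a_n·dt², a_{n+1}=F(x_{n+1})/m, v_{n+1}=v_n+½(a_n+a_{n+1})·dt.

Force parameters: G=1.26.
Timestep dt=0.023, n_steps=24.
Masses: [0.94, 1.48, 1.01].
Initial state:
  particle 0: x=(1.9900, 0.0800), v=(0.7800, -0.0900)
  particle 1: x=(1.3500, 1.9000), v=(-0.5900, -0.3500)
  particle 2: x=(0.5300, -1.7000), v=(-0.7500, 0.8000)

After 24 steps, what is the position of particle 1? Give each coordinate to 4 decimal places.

step 0: x0=(1.9900, 0.0800) x1=(1.3500, 1.9000) x2=(0.5300, -1.7000)
step 1: x0=(2.0079, 0.0780) x1=(1.3365, 1.8918) x2=(0.5128, -1.6815)
step 2: x0=(2.0255, 0.0762) x1=(1.3230, 1.8835) x2=(0.4957, -1.6629)
step 3: x0=(2.0430, 0.0745) x1=(1.3095, 1.8749) x2=(0.4787, -1.6441)
step 4: x0=(2.0604, 0.0729) x1=(1.2961, 1.8662) x2=(0.4617, -1.6251)
step 5: x0=(2.0775, 0.0715) x1=(1.2828, 1.8572) x2=(0.4449, -1.6060)
step 6: x0=(2.0944, 0.0703) x1=(1.2695, 1.8480) x2=(0.4282, -1.5867)
step 7: x0=(2.1112, 0.0692) x1=(1.2562, 1.8386) x2=(0.4116, -1.5673)
step 8: x0=(2.1277, 0.0682) x1=(1.2430, 1.8291) x2=(0.3950, -1.5477)
step 9: x0=(2.1441, 0.0674) x1=(1.2299, 1.8193) x2=(0.3786, -1.5279)
step 10: x0=(2.1602, 0.0668) x1=(1.2169, 1.8093) x2=(0.3623, -1.5080)
step 11: x0=(2.1762, 0.0662) x1=(1.2039, 1.7992) x2=(0.3461, -1.4880)
step 12: x0=(2.1919, 0.0659) x1=(1.1909, 1.7888) x2=(0.3299, -1.4678)
step 13: x0=(2.2074, 0.0656) x1=(1.1780, 1.7783) x2=(0.3139, -1.4474)
step 14: x0=(2.2227, 0.0655) x1=(1.1652, 1.7675) x2=(0.2980, -1.4269)
step 15: x0=(2.2378, 0.0656) x1=(1.1525, 1.7566) x2=(0.2822, -1.4063)
step 16: x0=(2.2526, 0.0657) x1=(1.1398, 1.7455) x2=(0.2665, -1.3854)
step 17: x0=(2.2673, 0.0661) x1=(1.1272, 1.7341) x2=(0.2510, -1.3645)
step 18: x0=(2.2817, 0.0665) x1=(1.1147, 1.7226) x2=(0.2355, -1.3434)
step 19: x0=(2.2958, 0.0671) x1=(1.1022, 1.7109) x2=(0.2201, -1.3221)
step 20: x0=(2.3098, 0.0678) x1=(1.0898, 1.6991) x2=(0.2049, -1.3007)
step 21: x0=(2.3235, 0.0687) x1=(1.0775, 1.6870) x2=(0.1897, -1.2791)
step 22: x0=(2.3370, 0.0697) x1=(1.0652, 1.6747) x2=(0.1747, -1.2574)
step 23: x0=(2.3502, 0.0708) x1=(1.0530, 1.6623) x2=(0.1598, -1.2355)
step 24: x0=(2.3632, 0.0720) x1=(1.0409, 1.6497) x2=(0.1450, -1.2135)

(1.0409, 1.6497)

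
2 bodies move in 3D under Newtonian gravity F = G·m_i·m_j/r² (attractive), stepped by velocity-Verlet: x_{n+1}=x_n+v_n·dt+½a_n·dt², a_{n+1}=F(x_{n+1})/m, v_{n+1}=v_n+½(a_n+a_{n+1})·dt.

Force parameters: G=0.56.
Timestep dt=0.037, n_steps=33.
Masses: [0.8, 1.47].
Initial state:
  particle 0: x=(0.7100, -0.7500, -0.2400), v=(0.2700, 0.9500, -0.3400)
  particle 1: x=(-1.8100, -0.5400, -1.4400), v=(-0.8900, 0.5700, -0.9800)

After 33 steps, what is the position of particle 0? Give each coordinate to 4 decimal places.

step 0: x0=(0.7100, -0.7500, -0.2400) x1=(-1.8100, -0.5400, -1.4400)
step 1: x0=(0.7199, -0.7148, -0.2526) x1=(-1.8429, -0.5189, -1.4762)
step 2: x0=(0.7297, -0.6797, -0.2653) x1=(-1.8757, -0.4978, -1.5125)
step 3: x0=(0.7394, -0.6445, -0.2780) x1=(-1.9085, -0.4768, -1.5486)
step 4: x0=(0.7490, -0.6093, -0.2908) x1=(-1.9412, -0.4557, -1.5848)
step 5: x0=(0.7584, -0.5741, -0.3036) x1=(-1.9738, -0.4346, -1.6209)
step 6: x0=(0.7678, -0.5389, -0.3165) x1=(-2.0064, -0.4135, -1.6570)
step 7: x0=(0.7770, -0.5037, -0.3295) x1=(-2.0389, -0.3925, -1.6931)
step 8: x0=(0.7861, -0.4685, -0.3425) x1=(-2.0714, -0.3714, -1.7291)
step 9: x0=(0.7951, -0.4333, -0.3555) x1=(-2.1038, -0.3504, -1.7651)
step 10: x0=(0.8041, -0.3981, -0.3686) x1=(-2.1361, -0.3293, -1.8011)
step 11: x0=(0.8129, -0.3629, -0.3817) x1=(-2.1684, -0.3082, -1.8370)
step 12: x0=(0.8216, -0.3277, -0.3949) x1=(-2.2007, -0.2872, -1.8730)
step 13: x0=(0.8303, -0.2925, -0.4081) x1=(-2.2329, -0.2661, -1.9089)
step 14: x0=(0.8389, -0.2573, -0.4214) x1=(-2.2650, -0.2451, -1.9448)
step 15: x0=(0.8474, -0.2221, -0.4347) x1=(-2.2971, -0.2240, -1.9806)
step 16: x0=(0.8558, -0.1869, -0.4481) x1=(-2.3292, -0.2030, -2.0165)
step 17: x0=(0.8641, -0.1516, -0.4615) x1=(-2.3612, -0.1819, -2.0523)
step 18: x0=(0.8723, -0.1164, -0.4749) x1=(-2.3932, -0.1609, -2.0881)
step 19: x0=(0.8805, -0.0812, -0.4883) x1=(-2.4252, -0.1398, -2.1239)
step 20: x0=(0.8886, -0.0460, -0.5018) x1=(-2.4570, -0.1187, -2.1596)
step 21: x0=(0.8966, -0.0108, -0.5154) x1=(-2.4889, -0.0977, -2.1954)
step 22: x0=(0.9045, 0.0244, -0.5290) x1=(-2.5207, -0.0766, -2.2311)
step 23: x0=(0.9124, 0.0596, -0.5426) x1=(-2.5525, -0.0556, -2.2668)
step 24: x0=(0.9202, 0.0948, -0.5562) x1=(-2.5843, -0.0345, -2.3025)
step 25: x0=(0.9280, 0.1300, -0.5699) x1=(-2.6160, -0.0134, -2.3381)
step 26: x0=(0.9357, 0.1652, -0.5836) x1=(-2.6476, 0.0076, -2.3738)
step 27: x0=(0.9433, 0.2004, -0.5973) x1=(-2.6793, 0.0287, -2.4094)
step 28: x0=(0.9508, 0.2356, -0.6111) x1=(-2.7109, 0.0498, -2.4450)
step 29: x0=(0.9583, 0.2708, -0.6249) x1=(-2.7425, 0.0708, -2.4806)
step 30: x0=(0.9658, 0.3060, -0.6387) x1=(-2.7740, 0.0919, -2.5162)
step 31: x0=(0.9732, 0.3412, -0.6526) x1=(-2.8055, 0.1130, -2.5518)
step 32: x0=(0.9805, 0.3763, -0.6665) x1=(-2.8370, 0.1340, -2.5873)
step 33: x0=(0.9878, 0.4115, -0.6804) x1=(-2.8684, 0.1551, -2.6229)

(0.9878, 0.4115, -0.6804)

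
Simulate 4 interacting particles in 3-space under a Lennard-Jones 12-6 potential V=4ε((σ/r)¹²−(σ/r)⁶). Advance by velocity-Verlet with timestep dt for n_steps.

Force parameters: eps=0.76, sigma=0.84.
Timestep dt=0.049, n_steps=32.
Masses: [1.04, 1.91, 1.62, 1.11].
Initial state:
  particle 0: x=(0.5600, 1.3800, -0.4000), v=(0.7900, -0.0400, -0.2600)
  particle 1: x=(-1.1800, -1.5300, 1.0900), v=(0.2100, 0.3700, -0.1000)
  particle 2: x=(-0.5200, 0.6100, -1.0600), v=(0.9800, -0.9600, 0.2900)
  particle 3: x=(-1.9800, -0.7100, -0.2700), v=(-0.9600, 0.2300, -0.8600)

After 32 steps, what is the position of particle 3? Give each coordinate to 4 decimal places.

step 0: x0=(0.5600, 1.3800, -0.4000) x1=(-1.1800, -1.5300, 1.0900) x2=(-0.5200, 0.6100, -1.0600) x3=(-1.9800, -0.7100, -0.2700)
step 1: x0=(0.5984, 1.3778, -0.4129) x1=(-1.1697, -1.5118, 1.0850) x2=(-0.4718, 0.5631, -1.0457) x3=(-2.0270, -0.6988, -0.3121)
step 2: x0=(0.6361, 1.3751, -0.4262) x1=(-1.1595, -1.4936, 1.0800) x2=(-0.4232, 0.5165, -1.0311) x3=(-2.0738, -0.6876, -0.3540)
step 3: x0=(0.6733, 1.3720, -0.4399) x1=(-1.1494, -1.4754, 1.0749) x2=(-0.3743, 0.4701, -1.0162) x3=(-2.1205, -0.6764, -0.3958)
step 4: x0=(0.7099, 1.3683, -0.4538) x1=(-1.1392, -1.4571, 1.0697) x2=(-0.3250, 0.4240, -1.0012) x3=(-2.1670, -0.6653, -0.4376)
step 5: x0=(0.7459, 1.3642, -0.4681) x1=(-1.1292, -1.4387, 1.0645) x2=(-0.2755, 0.3783, -0.9859) x3=(-2.2135, -0.6542, -0.4792)
step 6: x0=(0.7814, 1.3595, -0.4826) x1=(-1.1191, -1.4204, 1.0592) x2=(-0.2256, 0.3328, -0.9705) x3=(-2.2599, -0.6430, -0.5209)
step 7: x0=(0.8164, 1.3543, -0.4974) x1=(-1.1090, -1.4020, 1.0539) x2=(-0.1754, 0.2877, -0.9549) x3=(-2.3062, -0.6320, -0.5624)
step 8: x0=(0.8510, 1.3487, -0.5123) x1=(-1.0990, -1.3836, 1.0485) x2=(-0.1249, 0.2429, -0.9391) x3=(-2.3524, -0.6209, -0.6039)
step 9: x0=(0.8851, 1.3425, -0.5275) x1=(-1.0890, -1.3652, 1.0431) x2=(-0.0742, 0.1983, -0.9232) x3=(-2.3986, -0.6098, -0.6454)
step 10: x0=(0.9188, 1.3358, -0.5428) x1=(-1.0790, -1.3468, 1.0377) x2=(-0.0233, 0.1541, -0.9072) x3=(-2.4447, -0.5987, -0.6869)
step 11: x0=(0.9520, 1.3286, -0.5583) x1=(-1.0690, -1.3284, 1.0323) x2=(0.0279, 0.1102, -0.8911) x3=(-2.4907, -0.5876, -0.7283)
step 12: x0=(0.9850, 1.3210, -0.5739) x1=(-1.0590, -1.3099, 1.0269) x2=(0.0793, 0.0666, -0.8749) x3=(-2.5368, -0.5766, -0.7697)
step 13: x0=(1.0175, 1.3129, -0.5896) x1=(-1.0491, -1.2915, 1.0214) x2=(0.1310, 0.0233, -0.8587) x3=(-2.5828, -0.5655, -0.8111)
step 14: x0=(1.0498, 1.3043, -0.6054) x1=(-1.0391, -1.2730, 1.0159) x2=(0.1828, -0.0198, -0.8423) x3=(-2.6288, -0.5545, -0.8525)
step 15: x0=(1.0818, 1.2953, -0.6213) x1=(-1.0291, -1.2545, 1.0104) x2=(0.2347, -0.0626, -0.8259) x3=(-2.6748, -0.5434, -0.8938)
step 16: x0=(1.1135, 1.2859, -0.6373) x1=(-1.0191, -1.2361, 1.0049) x2=(0.2869, -0.1051, -0.8095) x3=(-2.7207, -0.5324, -0.9352)
step 17: x0=(1.1450, 1.2761, -0.6533) x1=(-1.0092, -1.2176, 0.9993) x2=(0.3391, -0.1473, -0.7930) x3=(-2.7666, -0.5213, -0.9765)
step 18: x0=(1.1763, 1.2659, -0.6693) x1=(-0.9992, -1.1991, 0.9938) x2=(0.3915, -0.1893, -0.7764) x3=(-2.8125, -0.5103, -1.0178)
step 19: x0=(1.2073, 1.2553, -0.6854) x1=(-0.9892, -1.1806, 0.9882) x2=(0.4440, -0.2311, -0.7599) x3=(-2.8585, -0.4992, -1.0591)
step 20: x0=(1.2382, 1.2444, -0.7015) x1=(-0.9792, -1.1621, 0.9827) x2=(0.4967, -0.2727, -0.7433) x3=(-2.9044, -0.4882, -1.1005)
step 21: x0=(1.2689, 1.2331, -0.7176) x1=(-0.9692, -1.1435, 0.9771) x2=(0.5494, -0.3141, -0.7267) x3=(-2.9502, -0.4772, -1.1418)
step 22: x0=(1.2995, 1.2215, -0.7337) x1=(-0.9592, -1.1250, 0.9715) x2=(0.6021, -0.3553, -0.7100) x3=(-2.9961, -0.4661, -1.1831)
step 23: x0=(1.3300, 1.2097, -0.7498) x1=(-0.9492, -1.1065, 0.9658) x2=(0.6550, -0.3963, -0.6934) x3=(-3.0420, -0.4551, -1.2244)
step 24: x0=(1.3603, 1.1975, -0.7659) x1=(-0.9392, -1.0879, 0.9602) x2=(0.7079, -0.4371, -0.6768) x3=(-3.0879, -0.4441, -1.2656)
step 25: x0=(1.3905, 1.1851, -0.7819) x1=(-0.9291, -1.0694, 0.9545) x2=(0.7609, -0.4778, -0.6601) x3=(-3.1337, -0.4330, -1.3069)
step 26: x0=(1.4207, 1.1725, -0.7980) x1=(-0.9191, -1.0508, 0.9489) x2=(0.8139, -0.5183, -0.6435) x3=(-3.1796, -0.4220, -1.3482)
step 27: x0=(1.4507, 1.1597, -0.8140) x1=(-0.9090, -1.0323, 0.9432) x2=(0.8669, -0.5587, -0.6268) x3=(-3.2255, -0.4110, -1.3895)
step 28: x0=(1.4807, 1.1466, -0.8300) x1=(-0.8990, -1.0137, 0.9375) x2=(0.9200, -0.5989, -0.6102) x3=(-3.2713, -0.3999, -1.4308)
step 29: x0=(1.5106, 1.1334, -0.8460) x1=(-0.8889, -0.9952, 0.9318) x2=(0.9731, -0.6391, -0.5935) x3=(-3.3172, -0.3889, -1.4721)
step 30: x0=(1.5405, 1.1200, -0.8619) x1=(-0.8788, -0.9766, 0.9261) x2=(1.0262, -0.6791, -0.5769) x3=(-3.3630, -0.3779, -1.5133)
step 31: x0=(1.5703, 1.1064, -0.8778) x1=(-0.8687, -0.9580, 0.9204) x2=(1.0793, -0.7191, -0.5603) x3=(-3.4089, -0.3668, -1.5546)
step 32: x0=(1.6001, 1.0927, -0.8937) x1=(-0.8586, -0.9395, 0.9147) x2=(1.1325, -0.7589, -0.5436) x3=(-3.4547, -0.3558, -1.5959)

(-3.4547, -0.3558, -1.5959)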